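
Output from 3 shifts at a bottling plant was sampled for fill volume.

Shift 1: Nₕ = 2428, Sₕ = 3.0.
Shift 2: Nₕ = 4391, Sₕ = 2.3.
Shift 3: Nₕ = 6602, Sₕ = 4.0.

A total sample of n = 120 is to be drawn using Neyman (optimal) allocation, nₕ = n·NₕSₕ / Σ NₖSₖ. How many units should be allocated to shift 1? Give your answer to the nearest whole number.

Σ NₕSₕ = 2428·3.0 + 4391·2.3 + 6602·4.0 = 43791.3.
Share for 1: 7284/43791.3 = 0.16633.
n_1 = 120 × 0.16633 = 19.960... → 20.

20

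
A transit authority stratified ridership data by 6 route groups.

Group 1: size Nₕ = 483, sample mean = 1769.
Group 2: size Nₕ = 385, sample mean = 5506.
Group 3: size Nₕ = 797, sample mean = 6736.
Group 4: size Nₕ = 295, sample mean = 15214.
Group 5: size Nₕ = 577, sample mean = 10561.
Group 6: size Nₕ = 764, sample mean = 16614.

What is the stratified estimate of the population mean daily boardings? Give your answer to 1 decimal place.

9578.2

x̄_st = (Σ Nₕx̄ₕ) / (Σ Nₕ) = (483·1769 + 385·5506 + 797·6736 + 295·15214 + 577·10561 + 764·16614) / 3301
= 31617752 / 3301 = 9578.234... → 9578.2.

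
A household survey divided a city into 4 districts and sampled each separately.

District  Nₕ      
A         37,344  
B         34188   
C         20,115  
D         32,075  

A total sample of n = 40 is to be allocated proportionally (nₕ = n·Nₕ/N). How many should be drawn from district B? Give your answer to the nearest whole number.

11

Share of district B = 34188/123722 = 0.27633.
Allocate 40 × 0.27633 = 11.053... → 11.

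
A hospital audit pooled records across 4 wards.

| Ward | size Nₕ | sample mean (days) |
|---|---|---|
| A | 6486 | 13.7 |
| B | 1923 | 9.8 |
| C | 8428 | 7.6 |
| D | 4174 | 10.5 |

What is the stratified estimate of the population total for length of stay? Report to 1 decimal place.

215583.4

A: 6486·13.7 = 88858.2
B: 1923·9.8 = 18845.4
C: 8428·7.6 = 64052.8
D: 4174·10.5 = 43827
τ̂ = Σ Nₕx̄ₕ = 215583.4.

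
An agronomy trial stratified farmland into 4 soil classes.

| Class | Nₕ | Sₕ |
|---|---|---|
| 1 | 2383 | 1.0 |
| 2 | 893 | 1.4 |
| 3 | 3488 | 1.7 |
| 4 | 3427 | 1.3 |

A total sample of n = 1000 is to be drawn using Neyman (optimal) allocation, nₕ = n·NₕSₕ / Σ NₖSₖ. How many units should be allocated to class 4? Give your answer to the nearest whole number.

318

Σ NₕSₕ = 2383·1.0 + 893·1.4 + 3488·1.7 + 3427·1.3 = 14017.9.
Share for 4: 4455.1/14017.9 = 0.31782.
n_4 = 1000 × 0.31782 = 317.815... → 318.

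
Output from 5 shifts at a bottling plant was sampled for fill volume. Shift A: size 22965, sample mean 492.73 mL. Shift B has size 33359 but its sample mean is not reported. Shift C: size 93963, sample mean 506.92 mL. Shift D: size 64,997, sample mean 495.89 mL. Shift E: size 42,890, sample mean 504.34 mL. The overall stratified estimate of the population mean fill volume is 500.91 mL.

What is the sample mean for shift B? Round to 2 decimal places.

494.98

Σ Nₕx̄ₕ = N·μ, so 33359·x̄_B = 258174·500.91 − (22965·492.73 + 93963·506.92 + 64997·495.89 + 42890·504.34).
= 129321938.34 − 112809773.34 = 16512165.
x̄_B = 16512165 / 33359 = 494.9838... → 494.98.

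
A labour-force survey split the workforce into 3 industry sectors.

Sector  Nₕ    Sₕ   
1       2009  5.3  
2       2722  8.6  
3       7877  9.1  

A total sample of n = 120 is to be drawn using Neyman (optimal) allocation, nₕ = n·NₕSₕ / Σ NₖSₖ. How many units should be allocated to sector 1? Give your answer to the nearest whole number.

12

1: NₕSₕ = 2009·5.3 = 10647.7
2: NₕSₕ = 2722·8.6 = 23409.2
3: NₕSₕ = 7877·9.1 = 71680.7
Σ NₕSₕ = 105737.6.
n_1 = 120·10647.7/105737.6 = 12.084... → 12.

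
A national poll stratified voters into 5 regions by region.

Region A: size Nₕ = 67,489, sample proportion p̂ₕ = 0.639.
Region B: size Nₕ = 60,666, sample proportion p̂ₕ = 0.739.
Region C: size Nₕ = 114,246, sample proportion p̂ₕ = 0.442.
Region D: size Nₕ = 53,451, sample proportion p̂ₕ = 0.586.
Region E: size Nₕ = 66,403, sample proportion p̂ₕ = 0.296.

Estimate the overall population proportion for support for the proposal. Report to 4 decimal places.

0.5229

Wₕ = Nₕ/N with N = 362255: 0.1863, 0.1675, 0.3154, 0.1476, 0.1833.
p̂_st = 0.1863·0.639 + 0.1675·0.739 + 0.3154·0.442 + 0.1476·0.586 + 0.1833·0.296 ≈ 0.522924... → 0.5229.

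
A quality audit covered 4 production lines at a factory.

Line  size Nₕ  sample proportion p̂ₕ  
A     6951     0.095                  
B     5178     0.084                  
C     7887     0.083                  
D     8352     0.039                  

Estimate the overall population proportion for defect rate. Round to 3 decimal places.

0.073

N = 6951 + 5178 + 7887 + 8352 = 28368.
Overall proportion = Σ (Nₕ/N)·p̂ₕ.
Σ Nₕp̂ₕ = 660.345 + 434.952 + 654.621 + 325.728 = 2075.646.
2075.646 / 28368 = 0.07317... → 0.073.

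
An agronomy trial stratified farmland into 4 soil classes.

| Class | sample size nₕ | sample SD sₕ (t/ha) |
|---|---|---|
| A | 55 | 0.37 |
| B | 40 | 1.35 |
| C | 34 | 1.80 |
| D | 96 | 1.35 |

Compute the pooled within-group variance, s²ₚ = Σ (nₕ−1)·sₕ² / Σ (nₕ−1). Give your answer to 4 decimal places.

1.6223

Degrees of freedom: 54 + 39 + 33 + 95 = 221.
Σ(nₕ−1)sₕ² = 54·0.1369 + 39·1.8225 + 33·3.24 + 95·1.8225 = 358.5276.
s²ₚ = 358.5276 / 221 = 1.622297... → 1.6223.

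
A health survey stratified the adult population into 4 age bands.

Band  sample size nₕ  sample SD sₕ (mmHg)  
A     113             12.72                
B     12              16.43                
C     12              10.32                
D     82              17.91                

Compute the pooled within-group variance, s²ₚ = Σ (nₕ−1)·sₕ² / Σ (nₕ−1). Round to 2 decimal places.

224.39

Degrees of freedom: 112 + 11 + 11 + 81 = 215.
Σ(nₕ−1)sₕ² = 112·161.7984 + 11·269.9449 + 11·106.5024 + 81·320.7681 = 48244.5572.
s²ₚ = 48244.5572 / 215 = 224.3933... → 224.39.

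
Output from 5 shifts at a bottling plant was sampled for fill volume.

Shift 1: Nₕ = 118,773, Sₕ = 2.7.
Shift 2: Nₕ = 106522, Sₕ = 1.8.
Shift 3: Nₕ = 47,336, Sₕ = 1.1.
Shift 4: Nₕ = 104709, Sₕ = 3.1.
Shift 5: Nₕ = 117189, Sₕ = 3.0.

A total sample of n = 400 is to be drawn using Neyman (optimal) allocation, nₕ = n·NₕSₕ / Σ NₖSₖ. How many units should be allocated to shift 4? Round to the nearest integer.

1: NₕSₕ = 118773·2.7 = 320687.1
2: NₕSₕ = 106522·1.8 = 191739.6
3: NₕSₕ = 47336·1.1 = 52069.6
4: NₕSₕ = 104709·3.1 = 324597.9
5: NₕSₕ = 117189·3.0 = 351567
Σ NₕSₕ = 1240661.2.
n_4 = 400·324597.9/1240661.2 = 104.653... → 105.

105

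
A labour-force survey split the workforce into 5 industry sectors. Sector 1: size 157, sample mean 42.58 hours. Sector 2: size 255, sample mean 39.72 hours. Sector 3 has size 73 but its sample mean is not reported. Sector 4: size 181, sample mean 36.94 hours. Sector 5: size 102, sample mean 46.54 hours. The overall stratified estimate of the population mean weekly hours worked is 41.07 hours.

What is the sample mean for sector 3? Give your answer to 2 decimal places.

N = 157 + 255 + 73 + 181 + 102 = 768.
Overall total = μ·N = 41.07·768 = 31541.76.
Subtract the known strata: 157·42.58 + 255·39.72 + 181·36.94 + 102·46.54 = 28246.88.
Remaining total for sector 3: 31541.76 − 28246.88 = 3294.88.
Divide by its size: 3294.88 / 73 = 45.1353... → 45.14.

45.14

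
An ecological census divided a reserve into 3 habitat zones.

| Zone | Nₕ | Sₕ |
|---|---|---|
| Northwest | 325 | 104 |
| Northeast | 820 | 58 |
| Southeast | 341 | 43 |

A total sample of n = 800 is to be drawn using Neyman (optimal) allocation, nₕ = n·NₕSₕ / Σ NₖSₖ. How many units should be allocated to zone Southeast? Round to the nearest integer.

122

Σ NₕSₕ = 325·104 + 820·58 + 341·43 = 96023.
Share for Southeast: 14663/96023 = 0.15270.
n_Southeast = 800 × 0.15270 = 122.162... → 122.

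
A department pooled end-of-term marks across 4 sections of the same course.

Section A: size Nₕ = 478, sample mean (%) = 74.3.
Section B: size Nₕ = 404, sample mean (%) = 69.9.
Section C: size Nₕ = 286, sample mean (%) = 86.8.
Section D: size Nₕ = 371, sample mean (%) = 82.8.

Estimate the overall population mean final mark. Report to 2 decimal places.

N = 478 + 404 + 286 + 371 = 1539.
The stratified mean weights each stratum mean by its population share Nₕ/N.
Σ Nₕx̄ₕ = 478·74.3 + 404·69.9 + 286·86.8 + 371·82.8 = 35515.4 + 28239.6 + 24824.8 + 30718.8 = 119298.6.
Divide by N: 119298.6 / 1539 = 77.5170... → 77.52.

77.52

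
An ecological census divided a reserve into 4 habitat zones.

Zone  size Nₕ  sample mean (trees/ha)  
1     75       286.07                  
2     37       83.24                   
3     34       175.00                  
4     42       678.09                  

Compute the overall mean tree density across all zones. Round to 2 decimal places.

313.64

N = 75 + 37 + 34 + 42 = 188.
The stratified mean weights each stratum mean by its population share Nₕ/N.
Σ Nₕx̄ₕ = 75·286.07 + 37·83.24 + 34·175.00 + 42·678.09 = 21455.25 + 3079.88 + 5950 + 28479.78 = 58964.91.
Divide by N: 58964.91 / 188 = 313.6431... → 313.64.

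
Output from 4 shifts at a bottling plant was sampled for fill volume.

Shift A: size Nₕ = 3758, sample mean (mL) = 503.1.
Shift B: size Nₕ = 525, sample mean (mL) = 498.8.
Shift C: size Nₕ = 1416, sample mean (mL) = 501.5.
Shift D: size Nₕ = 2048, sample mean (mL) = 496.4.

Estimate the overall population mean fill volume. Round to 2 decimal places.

500.74

N = 7747; weights Wₕ = Nₕ/N = (0.4851, 0.0678, 0.1828, 0.2644).
x̄_st = Σ Wₕ·x̄ₕ = 0.4851·503.1 + 0.0678·498.8 + 0.1828·501.5 + 0.2644·496.4 ≈ 500.7449...
→ 500.74.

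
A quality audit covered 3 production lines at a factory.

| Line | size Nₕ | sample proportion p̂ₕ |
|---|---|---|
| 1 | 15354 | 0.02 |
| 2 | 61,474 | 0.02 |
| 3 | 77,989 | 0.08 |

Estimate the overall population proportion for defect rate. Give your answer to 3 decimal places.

0.050

Wₕ = Nₕ/N with N = 154817: 0.0992, 0.3971, 0.5037.
p̂_st = 0.0992·0.02 + 0.3971·0.02 + 0.5037·0.08 ≈ 0.05022... → 0.050.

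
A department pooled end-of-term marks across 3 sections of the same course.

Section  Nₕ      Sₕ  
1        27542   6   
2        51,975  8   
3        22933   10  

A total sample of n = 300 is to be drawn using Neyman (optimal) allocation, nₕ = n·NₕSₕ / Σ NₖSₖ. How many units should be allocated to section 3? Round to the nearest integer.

85

Σ NₕSₕ = 27542·6 + 51975·8 + 22933·10 = 810382.
Share for 3: 229330/810382 = 0.28299.
n_3 = 300 × 0.28299 = 84.897... → 85.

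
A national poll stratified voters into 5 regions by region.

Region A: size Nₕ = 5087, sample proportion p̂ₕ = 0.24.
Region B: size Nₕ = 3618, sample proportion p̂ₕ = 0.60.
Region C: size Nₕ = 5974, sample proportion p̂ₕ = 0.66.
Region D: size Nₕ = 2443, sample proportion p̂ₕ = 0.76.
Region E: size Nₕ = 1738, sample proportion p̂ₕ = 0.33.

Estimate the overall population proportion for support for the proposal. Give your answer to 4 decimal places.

0.5177

Wₕ = Nₕ/N with N = 18860: 0.2697, 0.1918, 0.3168, 0.1295, 0.0922.
p̂_st = 0.2697·0.24 + 0.1918·0.60 + 0.3168·0.66 + 0.1295·0.76 + 0.0922·0.33 ≈ 0.517749... → 0.5177.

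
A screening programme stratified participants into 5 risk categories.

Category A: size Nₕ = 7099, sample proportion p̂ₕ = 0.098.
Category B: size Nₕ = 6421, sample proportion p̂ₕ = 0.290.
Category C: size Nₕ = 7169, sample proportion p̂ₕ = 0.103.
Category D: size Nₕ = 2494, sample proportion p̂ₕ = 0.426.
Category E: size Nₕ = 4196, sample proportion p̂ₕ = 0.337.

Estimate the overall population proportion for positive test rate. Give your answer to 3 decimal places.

0.211

Wₕ = Nₕ/N with N = 27379: 0.2593, 0.2345, 0.2618, 0.0911, 0.1533.
p̂_st = 0.2593·0.098 + 0.2345·0.290 + 0.2618·0.103 + 0.0911·0.426 + 0.1533·0.337 ≈ 0.21084... → 0.211.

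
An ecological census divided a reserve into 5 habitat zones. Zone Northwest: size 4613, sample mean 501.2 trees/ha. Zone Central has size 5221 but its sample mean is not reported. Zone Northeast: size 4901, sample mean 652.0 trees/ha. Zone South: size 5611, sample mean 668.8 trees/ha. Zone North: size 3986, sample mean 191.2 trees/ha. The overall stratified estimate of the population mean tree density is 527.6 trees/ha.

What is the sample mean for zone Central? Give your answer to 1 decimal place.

539.2

N = 4613 + 5221 + 4901 + 5611 + 3986 = 24332.
Overall total = μ·N = 527.6·24332 = 12837563.2.
Subtract the known strata: 4613·501.2 + 4901·652.0 + 5611·668.8 + 3986·191.2 = 10022247.6.
Remaining total for zone Central: 12837563.2 − 10022247.6 = 2815315.6.
Divide by its size: 2815315.6 / 5221 = 539.229... → 539.2.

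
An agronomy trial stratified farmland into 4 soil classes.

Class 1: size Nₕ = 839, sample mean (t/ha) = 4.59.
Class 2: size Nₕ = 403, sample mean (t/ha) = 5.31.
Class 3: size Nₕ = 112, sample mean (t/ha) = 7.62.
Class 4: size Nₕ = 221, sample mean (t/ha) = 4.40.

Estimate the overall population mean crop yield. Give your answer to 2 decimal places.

x̄_st = (Σ Nₕx̄ₕ) / (Σ Nₕ) = (839·4.59 + 403·5.31 + 112·7.62 + 221·4.40) / 1575
= 7816.78 / 1575 = 4.9630... → 4.96.

4.96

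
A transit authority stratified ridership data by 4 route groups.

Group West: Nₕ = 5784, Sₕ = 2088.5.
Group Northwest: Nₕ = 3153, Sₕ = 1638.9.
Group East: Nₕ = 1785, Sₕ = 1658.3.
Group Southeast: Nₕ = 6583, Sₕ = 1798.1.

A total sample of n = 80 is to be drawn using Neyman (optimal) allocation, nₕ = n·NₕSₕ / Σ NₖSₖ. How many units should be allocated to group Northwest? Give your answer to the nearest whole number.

Σ NₕSₕ = 5784·2088.5 + 3153·1638.9 + 1785·1658.3 + 6583·1798.1 = 32044293.5.
Share for Northwest: 5167451.7/32044293.5 = 0.16126.
n_Northwest = 80 × 0.16126 = 12.901... → 13.

13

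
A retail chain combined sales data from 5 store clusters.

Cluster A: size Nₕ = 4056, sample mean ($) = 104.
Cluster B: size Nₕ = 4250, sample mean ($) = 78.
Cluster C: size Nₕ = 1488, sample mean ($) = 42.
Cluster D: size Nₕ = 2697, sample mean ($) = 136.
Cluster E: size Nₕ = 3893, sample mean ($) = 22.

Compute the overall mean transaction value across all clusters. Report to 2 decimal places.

N = 16384; weights Wₕ = Nₕ/N = (0.2476, 0.2594, 0.0908, 0.1646, 0.2376).
x̄_st = Σ Wₕ·x̄ₕ = 0.2476·104 + 0.2594·78 + 0.0908·42 + 0.1646·136 + 0.2376·22 ≈ 77.4083...
→ 77.41.

77.41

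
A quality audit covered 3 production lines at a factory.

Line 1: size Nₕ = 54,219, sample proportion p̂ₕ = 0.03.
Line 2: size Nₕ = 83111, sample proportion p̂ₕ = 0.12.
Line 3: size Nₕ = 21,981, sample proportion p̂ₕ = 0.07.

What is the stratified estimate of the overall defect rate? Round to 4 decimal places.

0.0825

Wₕ = Nₕ/N with N = 159311: 0.3403, 0.5217, 0.1380.
p̂_st = 0.3403·0.03 + 0.5217·0.12 + 0.1380·0.07 ≈ 0.082471... → 0.0825.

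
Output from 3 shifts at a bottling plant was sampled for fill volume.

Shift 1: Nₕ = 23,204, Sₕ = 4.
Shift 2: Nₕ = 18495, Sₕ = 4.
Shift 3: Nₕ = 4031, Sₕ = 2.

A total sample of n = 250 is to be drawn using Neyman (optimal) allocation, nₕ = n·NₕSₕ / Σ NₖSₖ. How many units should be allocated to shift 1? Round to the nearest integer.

1: NₕSₕ = 23204·4 = 92816
2: NₕSₕ = 18495·4 = 73980
3: NₕSₕ = 4031·2 = 8062
Σ NₕSₕ = 174858.
n_1 = 250·92816/174858 = 132.702... → 133.

133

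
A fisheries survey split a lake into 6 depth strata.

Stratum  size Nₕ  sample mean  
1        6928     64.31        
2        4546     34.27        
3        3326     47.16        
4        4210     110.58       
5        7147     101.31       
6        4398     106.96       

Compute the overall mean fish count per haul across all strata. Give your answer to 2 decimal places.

N = 6928 + 4546 + 3326 + 4210 + 7147 + 4398 = 30555.
The stratified mean weights each stratum mean by its population share Nₕ/N.
Σ Nₕx̄ₕ = 6928·64.31 + 4546·34.27 + 3326·47.16 + 4210·110.58 + 7147·101.31 + 4398·106.96 = 445539.68 + 155791.42 + 156854.16 + 465541.8 + 724062.57 + 470410.08 = 2418199.71.
Divide by N: 2418199.71 / 30555 = 79.1425... → 79.14.

79.14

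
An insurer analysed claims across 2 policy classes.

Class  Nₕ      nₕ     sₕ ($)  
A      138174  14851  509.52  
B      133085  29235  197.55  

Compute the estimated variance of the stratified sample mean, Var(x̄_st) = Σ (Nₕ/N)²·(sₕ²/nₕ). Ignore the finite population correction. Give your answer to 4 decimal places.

4.8571

N = 271259; Wₕ = Nₕ/N.
class A: (138174/271259)²·509.52²/14851 = 4.5357710
class B: (133085/271259)²·197.55²/29235 = 0.3213223
Sum = 4.8570933 → 4.8571.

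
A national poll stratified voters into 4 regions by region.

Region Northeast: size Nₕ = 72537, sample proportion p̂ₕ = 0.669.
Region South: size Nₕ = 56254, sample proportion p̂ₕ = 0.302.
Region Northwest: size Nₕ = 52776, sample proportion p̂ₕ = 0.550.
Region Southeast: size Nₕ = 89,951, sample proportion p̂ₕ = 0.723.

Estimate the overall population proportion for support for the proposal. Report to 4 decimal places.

Wₕ = Nₕ/N with N = 271518: 0.2672, 0.2072, 0.1944, 0.3313.
p̂_st = 0.2672·0.669 + 0.2072·0.302 + 0.1944·0.550 + 0.3313·0.723 ≈ 0.587723... → 0.5877.

0.5877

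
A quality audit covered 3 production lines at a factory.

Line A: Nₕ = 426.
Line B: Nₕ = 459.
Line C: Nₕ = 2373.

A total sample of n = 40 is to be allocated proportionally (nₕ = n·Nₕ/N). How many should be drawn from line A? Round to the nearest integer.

5

Share of line A = 426/3258 = 0.13076.
Allocate 40 × 0.13076 = 5.230... → 5.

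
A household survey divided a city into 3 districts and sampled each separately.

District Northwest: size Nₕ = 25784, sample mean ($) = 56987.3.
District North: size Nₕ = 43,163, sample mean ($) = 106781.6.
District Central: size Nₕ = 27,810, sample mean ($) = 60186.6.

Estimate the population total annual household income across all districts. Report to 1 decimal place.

Population total = Σ Nₕ·x̄ₕ (each stratum's size times its mean).
25784·56987.3 + 43163·106781.6 + 27810·60186.6 = 1469360543.2 + 4609014200.8 + 1673789346 = 7752164090.0.

7752164090.0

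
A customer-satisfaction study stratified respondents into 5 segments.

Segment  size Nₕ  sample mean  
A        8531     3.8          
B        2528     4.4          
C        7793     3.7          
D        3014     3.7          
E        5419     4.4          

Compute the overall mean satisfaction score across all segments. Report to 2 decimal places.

3.94

N = 27285; weights Wₕ = Nₕ/N = (0.3127, 0.0927, 0.2856, 0.1105, 0.1986).
x̄_st = Σ Wₕ·x̄ₕ = 0.3127·3.8 + 0.0927·4.4 + 0.2856·3.7 + 0.1105·3.7 + 0.1986·4.4 ≈ 3.9351...
→ 3.94.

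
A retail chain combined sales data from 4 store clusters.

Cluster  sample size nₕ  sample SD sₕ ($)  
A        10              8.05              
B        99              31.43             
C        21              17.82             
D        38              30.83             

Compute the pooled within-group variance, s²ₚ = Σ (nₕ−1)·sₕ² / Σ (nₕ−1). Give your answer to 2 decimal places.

A: (10−1)·8.05² = 9·64.8025 = 583.2225
B: (99−1)·31.43² = 98·987.8449 = 96808.8002
C: (21−1)·17.82² = 20·317.5524 = 6351.048
D: (38−1)·30.83² = 37·950.4889 = 35168.0893
Numerator = 138911.16; denominator = Σ(nₕ−1) = 164.
s²ₚ = 138911.16/164 = 847.0193... → 847.02.

847.02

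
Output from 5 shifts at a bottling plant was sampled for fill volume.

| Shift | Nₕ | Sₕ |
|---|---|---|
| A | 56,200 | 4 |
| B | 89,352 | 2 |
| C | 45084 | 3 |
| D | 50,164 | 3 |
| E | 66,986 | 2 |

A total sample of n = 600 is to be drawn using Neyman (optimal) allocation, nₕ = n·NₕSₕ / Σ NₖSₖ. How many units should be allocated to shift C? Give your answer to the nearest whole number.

99

A: NₕSₕ = 56200·4 = 224800
B: NₕSₕ = 89352·2 = 178704
C: NₕSₕ = 45084·3 = 135252
D: NₕSₕ = 50164·3 = 150492
E: NₕSₕ = 66986·2 = 133972
Σ NₕSₕ = 823220.
n_C = 600·135252/823220 = 98.578... → 99.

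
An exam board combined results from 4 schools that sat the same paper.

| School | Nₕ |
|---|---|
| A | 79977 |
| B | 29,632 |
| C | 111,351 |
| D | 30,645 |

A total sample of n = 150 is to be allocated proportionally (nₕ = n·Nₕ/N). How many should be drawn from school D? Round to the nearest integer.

Share of school D = 30645/251605 = 0.12180.
Allocate 150 × 0.12180 = 18.270... → 18.

18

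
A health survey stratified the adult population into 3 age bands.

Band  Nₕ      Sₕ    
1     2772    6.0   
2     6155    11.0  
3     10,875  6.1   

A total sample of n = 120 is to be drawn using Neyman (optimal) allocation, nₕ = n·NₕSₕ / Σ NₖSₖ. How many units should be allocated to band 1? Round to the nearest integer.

1: NₕSₕ = 2772·6.0 = 16632
2: NₕSₕ = 6155·11.0 = 67705
3: NₕSₕ = 10875·6.1 = 66337.5
Σ NₕSₕ = 150674.5.
n_1 = 120·16632/150674.5 = 13.246... → 13.

13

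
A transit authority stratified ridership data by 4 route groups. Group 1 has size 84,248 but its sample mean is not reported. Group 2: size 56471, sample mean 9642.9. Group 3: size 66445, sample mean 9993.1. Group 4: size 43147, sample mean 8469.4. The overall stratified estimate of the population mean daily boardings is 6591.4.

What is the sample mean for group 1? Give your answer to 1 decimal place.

901.3

N = 84248 + 56471 + 66445 + 43147 = 250311.
Overall total = μ·N = 6591.4·250311 = 1649899925.4.
Subtract the known strata: 56471·9642.9 + 66445·9993.1 + 43147·8469.4 = 1573964937.2.
Remaining total for group 1: 1649899925.4 − 1573964937.2 = 75934988.2.
Divide by its size: 75934988.2 / 84248 = 901.327... → 901.3.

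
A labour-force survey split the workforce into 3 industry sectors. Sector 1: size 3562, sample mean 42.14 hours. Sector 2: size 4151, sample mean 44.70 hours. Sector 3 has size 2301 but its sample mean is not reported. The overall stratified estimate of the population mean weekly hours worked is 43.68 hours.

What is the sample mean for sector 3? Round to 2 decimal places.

Σ Nₕx̄ₕ = N·μ, so 2301·x̄_3 = 10014·43.68 − (3562·42.14 + 4151·44.70).
= 437411.52 − 335652.38 = 101759.14.
x̄_3 = 101759.14 / 2301 = 44.2239... → 44.22.

44.22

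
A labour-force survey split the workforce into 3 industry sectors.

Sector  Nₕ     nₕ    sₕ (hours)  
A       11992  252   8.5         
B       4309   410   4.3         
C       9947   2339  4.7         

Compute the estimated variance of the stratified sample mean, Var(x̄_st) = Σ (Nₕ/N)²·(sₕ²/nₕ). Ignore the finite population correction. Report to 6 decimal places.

0.062417

N = 26248. Term for each stratum: Wₕ²sₕ²/nₕ.
Var(x̄_st) = 0.059845034 + 0.001215384 + 0.001356305 = 0.062416723 → 0.062417.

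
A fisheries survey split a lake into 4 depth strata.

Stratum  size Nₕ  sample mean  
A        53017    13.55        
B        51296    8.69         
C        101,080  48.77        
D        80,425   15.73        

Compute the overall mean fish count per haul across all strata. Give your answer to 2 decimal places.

25.75

N = 285818; weights Wₕ = Nₕ/N = (0.1855, 0.1795, 0.3537, 0.2814).
x̄_st = Σ Wₕ·x̄ₕ = 0.1855·13.55 + 0.1795·8.69 + 0.3537·48.77 + 0.2814·15.73 ≈ 25.7468...
→ 25.75.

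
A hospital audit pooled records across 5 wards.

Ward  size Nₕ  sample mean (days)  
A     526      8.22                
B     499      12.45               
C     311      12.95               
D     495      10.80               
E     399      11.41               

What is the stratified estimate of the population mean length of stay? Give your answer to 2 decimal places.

N = 526 + 499 + 311 + 495 + 399 = 2230.
The stratified mean weights each stratum mean by its population share Nₕ/N.
Σ Nₕx̄ₕ = 526·8.22 + 499·12.45 + 311·12.95 + 495·10.80 + 399·11.41 = 4323.72 + 6212.55 + 4027.45 + 5346 + 4552.59 = 24462.31.
Divide by N: 24462.31 / 2230 = 10.9696... → 10.97.

10.97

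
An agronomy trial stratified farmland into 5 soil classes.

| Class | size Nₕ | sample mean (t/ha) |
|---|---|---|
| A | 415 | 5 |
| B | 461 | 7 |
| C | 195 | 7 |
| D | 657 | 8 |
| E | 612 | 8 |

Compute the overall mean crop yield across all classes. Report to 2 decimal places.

7.19

N = 2340; weights Wₕ = Nₕ/N = (0.1774, 0.1970, 0.0833, 0.2808, 0.2615).
x̄_st = Σ Wₕ·x̄ₕ = 0.1774·5 + 0.1970·7 + 0.0833·7 + 0.2808·8 + 0.2615·8 ≈ 7.1876...
→ 7.19.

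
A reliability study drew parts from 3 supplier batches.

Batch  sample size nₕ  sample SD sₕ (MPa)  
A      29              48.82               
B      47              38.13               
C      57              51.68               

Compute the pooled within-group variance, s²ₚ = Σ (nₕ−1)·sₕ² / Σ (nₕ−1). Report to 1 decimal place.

2178.3

A: (29−1)·48.82² = 28·2383.3924 = 66734.9872
B: (47−1)·38.13² = 46·1453.8969 = 66879.2574
C: (57−1)·51.68² = 56·2670.8224 = 149566.0544
Numerator = 283180.299; denominator = Σ(nₕ−1) = 130.
s²ₚ = 283180.299/130 = 2178.310... → 2178.3.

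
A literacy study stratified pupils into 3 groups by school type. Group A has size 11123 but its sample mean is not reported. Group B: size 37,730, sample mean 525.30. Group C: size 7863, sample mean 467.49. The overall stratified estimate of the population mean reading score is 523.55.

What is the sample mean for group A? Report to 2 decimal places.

557.24

Σ Nₕx̄ₕ = N·μ, so 11123·x̄_A = 56716·523.55 − (37730·525.30 + 7863·467.49).
= 29693661.8 − 23495442.87 = 6198218.93.
x̄_A = 6198218.93 / 11123 = 557.2435... → 557.24.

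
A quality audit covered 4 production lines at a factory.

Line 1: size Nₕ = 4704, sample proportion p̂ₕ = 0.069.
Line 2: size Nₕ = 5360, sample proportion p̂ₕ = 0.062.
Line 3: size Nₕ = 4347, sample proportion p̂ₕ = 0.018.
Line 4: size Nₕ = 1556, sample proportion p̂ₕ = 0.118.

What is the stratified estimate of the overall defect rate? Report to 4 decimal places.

N = 4704 + 5360 + 4347 + 1556 = 15967.
Overall proportion = Σ (Nₕ/N)·p̂ₕ.
Σ Nₕp̂ₕ = 324.576 + 332.32 + 78.246 + 183.608 = 918.75.
918.75 / 15967 = 0.057541... → 0.0575.

0.0575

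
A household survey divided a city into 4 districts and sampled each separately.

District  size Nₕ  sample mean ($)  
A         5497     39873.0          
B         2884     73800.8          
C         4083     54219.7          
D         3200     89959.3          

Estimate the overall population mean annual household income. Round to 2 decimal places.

N = 5497 + 2884 + 4083 + 3200 = 15664.
Weight each subgroup mean by Nₕ/N and sum.
Σ Nₕx̄ₕ = 5497·39873.0 + 2884·73800.8 + 4083·54219.7 + 3200·89959.3 = 219181881 + 212841507.2 + 221379035.1 + 287869760 = 941272183.3.
Divide by N: 941272183.3 / 15664 = 60091.4315... → 60091.43.

60091.43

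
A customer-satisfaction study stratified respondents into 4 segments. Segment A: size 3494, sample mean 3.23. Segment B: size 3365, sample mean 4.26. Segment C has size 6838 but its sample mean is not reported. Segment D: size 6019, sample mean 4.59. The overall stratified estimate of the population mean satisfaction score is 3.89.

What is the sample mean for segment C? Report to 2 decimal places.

3.43

N = 3494 + 3365 + 6838 + 6019 = 19716.
Overall total = μ·N = 3.89·19716 = 76695.24.
Subtract the known strata: 3494·3.23 + 3365·4.26 + 6019·4.59 = 53247.73.
Remaining total for segment C: 76695.24 − 53247.73 = 23447.51.
Divide by its size: 23447.51 / 6838 = 3.4290... → 3.43.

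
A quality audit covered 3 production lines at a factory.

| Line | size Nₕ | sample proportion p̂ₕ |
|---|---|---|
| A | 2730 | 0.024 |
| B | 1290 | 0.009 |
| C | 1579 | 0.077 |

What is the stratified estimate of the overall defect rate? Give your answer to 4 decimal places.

N = 2730 + 1290 + 1579 = 5599.
Overall proportion = Σ (Nₕ/N)·p̂ₕ.
Σ Nₕp̂ₕ = 65.52 + 11.61 + 121.583 = 198.713.
198.713 / 5599 = 0.035491... → 0.0355.

0.0355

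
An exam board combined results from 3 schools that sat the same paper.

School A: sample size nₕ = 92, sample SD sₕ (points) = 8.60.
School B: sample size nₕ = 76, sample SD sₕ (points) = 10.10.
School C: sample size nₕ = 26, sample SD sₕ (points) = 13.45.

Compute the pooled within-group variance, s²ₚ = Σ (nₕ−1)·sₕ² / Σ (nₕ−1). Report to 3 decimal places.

A: (92−1)·8.60² = 91·73.96 = 6730.36
B: (76−1)·10.10² = 75·102.01 = 7650.75
C: (26−1)·13.45² = 25·180.9025 = 4522.5625
Numerator = 18903.6725; denominator = Σ(nₕ−1) = 191.
s²ₚ = 18903.6725/191 = 98.97211... → 98.972.

98.972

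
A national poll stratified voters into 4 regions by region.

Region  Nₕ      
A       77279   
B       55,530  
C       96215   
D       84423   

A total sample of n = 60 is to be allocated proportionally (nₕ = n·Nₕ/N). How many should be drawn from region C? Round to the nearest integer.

18

Share of region C = 96215/313447 = 0.30696.
Allocate 60 × 0.30696 = 18.417... → 18.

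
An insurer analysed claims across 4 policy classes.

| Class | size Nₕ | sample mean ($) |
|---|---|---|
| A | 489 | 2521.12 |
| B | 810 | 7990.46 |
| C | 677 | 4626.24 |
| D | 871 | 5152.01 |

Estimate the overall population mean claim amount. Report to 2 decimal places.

5382.67

x̄_st = (Σ Nₕx̄ₕ) / (Σ Nₕ) = (489·2521.12 + 810·7990.46 + 677·4626.24 + 871·5152.01) / 2847
= 15324465.47 / 2847 = 5382.6714... → 5382.67.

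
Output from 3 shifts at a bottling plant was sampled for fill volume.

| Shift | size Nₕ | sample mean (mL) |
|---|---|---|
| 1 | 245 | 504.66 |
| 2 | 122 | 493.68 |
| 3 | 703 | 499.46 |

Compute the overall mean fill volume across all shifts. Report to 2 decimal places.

499.99

N = 245 + 122 + 703 = 1070.
The stratified mean weights each stratum mean by its population share Nₕ/N.
Σ Nₕx̄ₕ = 245·504.66 + 122·493.68 + 703·499.46 = 123641.7 + 60228.96 + 351120.38 = 534991.04.
Divide by N: 534991.04 / 1070 = 499.9916... → 499.99.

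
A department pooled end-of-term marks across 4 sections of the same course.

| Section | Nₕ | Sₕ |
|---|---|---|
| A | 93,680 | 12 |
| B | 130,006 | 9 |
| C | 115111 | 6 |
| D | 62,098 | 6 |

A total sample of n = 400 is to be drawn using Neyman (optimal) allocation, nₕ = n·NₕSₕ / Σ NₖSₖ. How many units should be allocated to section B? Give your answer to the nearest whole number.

A: NₕSₕ = 93680·12 = 1124160
B: NₕSₕ = 130006·9 = 1170054
C: NₕSₕ = 115111·6 = 690666
D: NₕSₕ = 62098·6 = 372588
Σ NₕSₕ = 3357468.
n_B = 400·1170054/3357468 = 139.397... → 139.

139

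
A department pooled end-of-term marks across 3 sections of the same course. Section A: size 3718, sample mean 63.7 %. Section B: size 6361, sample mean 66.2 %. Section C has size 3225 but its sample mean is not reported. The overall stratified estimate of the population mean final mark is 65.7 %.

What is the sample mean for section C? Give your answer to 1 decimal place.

N = 3718 + 6361 + 3225 = 13304.
Overall total = μ·N = 65.7·13304 = 874072.8.
Subtract the known strata: 3718·63.7 + 6361·66.2 = 657934.8.
Remaining total for section C: 874072.8 − 657934.8 = 216138.
Divide by its size: 216138 / 3225 = 67.020... → 67.0.

67.0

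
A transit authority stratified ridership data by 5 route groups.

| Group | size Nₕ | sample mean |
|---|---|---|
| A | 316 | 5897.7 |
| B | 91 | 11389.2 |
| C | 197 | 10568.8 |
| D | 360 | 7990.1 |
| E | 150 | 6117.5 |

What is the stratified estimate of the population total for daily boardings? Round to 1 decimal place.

8776205.0

A: 316·5897.7 = 1863673.2
B: 91·11389.2 = 1036417.2
C: 197·10568.8 = 2082053.6
D: 360·7990.1 = 2876436
E: 150·6117.5 = 917625
τ̂ = Σ Nₕx̄ₕ = 8776205.0.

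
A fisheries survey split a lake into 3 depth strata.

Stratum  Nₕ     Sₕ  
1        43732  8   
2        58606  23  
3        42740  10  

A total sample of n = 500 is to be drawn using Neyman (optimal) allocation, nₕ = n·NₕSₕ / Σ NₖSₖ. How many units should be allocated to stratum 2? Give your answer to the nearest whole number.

Σ NₕSₕ = 43732·8 + 58606·23 + 42740·10 = 2125194.
Share for 2: 1347938/2125194 = 0.63427.
n_2 = 500 × 0.63427 = 317.133... → 317.

317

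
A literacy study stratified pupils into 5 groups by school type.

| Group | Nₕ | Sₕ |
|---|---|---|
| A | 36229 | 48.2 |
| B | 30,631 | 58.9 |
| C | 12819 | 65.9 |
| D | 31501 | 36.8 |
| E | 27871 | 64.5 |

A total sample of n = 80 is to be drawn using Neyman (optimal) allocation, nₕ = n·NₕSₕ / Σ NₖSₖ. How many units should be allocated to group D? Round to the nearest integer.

A: NₕSₕ = 36229·48.2 = 1746237.8
B: NₕSₕ = 30631·58.9 = 1804165.9
C: NₕSₕ = 12819·65.9 = 844772.1
D: NₕSₕ = 31501·36.8 = 1159236.8
E: NₕSₕ = 27871·64.5 = 1797679.5
Σ NₕSₕ = 7352092.1.
n_D = 80·1159236.8/7352092.1 = 12.614... → 13.

13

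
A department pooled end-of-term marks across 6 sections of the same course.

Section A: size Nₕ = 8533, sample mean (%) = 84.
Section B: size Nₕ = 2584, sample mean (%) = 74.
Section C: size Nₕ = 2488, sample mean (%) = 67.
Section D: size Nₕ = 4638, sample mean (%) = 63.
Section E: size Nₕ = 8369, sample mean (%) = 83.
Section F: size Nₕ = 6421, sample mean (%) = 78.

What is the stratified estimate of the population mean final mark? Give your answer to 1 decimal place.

77.6

N = 33033; weights Wₕ = Nₕ/N = (0.2583, 0.0782, 0.0753, 0.1404, 0.2534, 0.1944).
x̄_st = Σ Wₕ·x̄ₕ = 0.2583·84 + 0.0782·74 + 0.0753·67 + 0.1404·63 + 0.2534·83 + 0.1944·78 ≈ 77.569...
→ 77.6.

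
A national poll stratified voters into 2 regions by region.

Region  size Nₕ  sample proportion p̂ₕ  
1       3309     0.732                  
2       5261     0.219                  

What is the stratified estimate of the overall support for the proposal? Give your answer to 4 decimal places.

N = 3309 + 5261 = 8570.
Overall proportion = Σ (Nₕ/N)·p̂ₕ.
Σ Nₕp̂ₕ = 2422.188 + 1152.159 = 3574.347.
3574.347 / 8570 = 0.417077... → 0.4171.

0.4171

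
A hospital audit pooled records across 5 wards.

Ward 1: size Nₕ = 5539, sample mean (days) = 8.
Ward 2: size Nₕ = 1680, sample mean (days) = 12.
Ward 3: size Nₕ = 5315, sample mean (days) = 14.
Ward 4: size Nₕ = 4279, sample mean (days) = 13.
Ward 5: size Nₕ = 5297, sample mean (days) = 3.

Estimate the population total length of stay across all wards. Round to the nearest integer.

210400

1: 5539·8 = 44312
2: 1680·12 = 20160
3: 5315·14 = 74410
4: 4279·13 = 55627
5: 5297·3 = 15891
τ̂ = Σ Nₕx̄ₕ = 210400.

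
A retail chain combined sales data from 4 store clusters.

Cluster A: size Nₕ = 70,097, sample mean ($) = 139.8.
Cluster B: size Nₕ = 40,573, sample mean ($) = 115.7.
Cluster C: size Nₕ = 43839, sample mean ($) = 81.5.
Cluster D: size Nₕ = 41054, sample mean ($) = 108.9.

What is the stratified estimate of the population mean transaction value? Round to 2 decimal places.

N = 195563; weights Wₕ = Nₕ/N = (0.3584, 0.2075, 0.2242, 0.2099).
x̄_st = Σ Wₕ·x̄ₕ = 0.3584·139.8 + 0.2075·115.7 + 0.2242·81.5 + 0.2099·108.9 ≈ 115.2443...
→ 115.24.

115.24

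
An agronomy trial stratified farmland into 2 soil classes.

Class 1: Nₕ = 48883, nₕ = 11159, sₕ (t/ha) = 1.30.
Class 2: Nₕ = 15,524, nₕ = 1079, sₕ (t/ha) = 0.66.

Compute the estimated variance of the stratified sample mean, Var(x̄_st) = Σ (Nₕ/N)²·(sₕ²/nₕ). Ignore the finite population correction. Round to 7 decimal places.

N = 64407; Wₕ = Nₕ/N.
class 1: (48883/64407)²·1.30²/11159 = 0.0000872391
class 2: (15524/64407)²·0.66²/1079 = 0.0000234535
Sum = 0.0001106926 → 0.0001107.

0.0001107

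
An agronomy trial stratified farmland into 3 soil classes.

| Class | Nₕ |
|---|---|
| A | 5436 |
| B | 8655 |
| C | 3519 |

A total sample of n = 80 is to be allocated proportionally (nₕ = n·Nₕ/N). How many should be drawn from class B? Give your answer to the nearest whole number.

N = 5436 + 8655 + 3519 = 17610.
n_B = 80·8655/17610 = 39.319... → 39.

39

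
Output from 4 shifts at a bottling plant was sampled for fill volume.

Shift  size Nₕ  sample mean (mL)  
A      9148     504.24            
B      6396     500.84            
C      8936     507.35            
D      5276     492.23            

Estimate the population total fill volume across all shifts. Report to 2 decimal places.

A: 9148·504.24 = 4612787.52
B: 6396·500.84 = 3203372.64
C: 8936·507.35 = 4533679.6
D: 5276·492.23 = 2597005.48
τ̂ = Σ Nₕx̄ₕ = 14946845.24.

14946845.24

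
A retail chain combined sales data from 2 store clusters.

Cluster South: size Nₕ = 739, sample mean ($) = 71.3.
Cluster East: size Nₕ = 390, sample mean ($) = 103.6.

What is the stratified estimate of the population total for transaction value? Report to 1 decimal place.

Population total = Σ Nₕ·x̄ₕ (each stratum's size times its mean).
739·71.3 + 390·103.6 = 52690.7 + 40404 = 93094.7.

93094.7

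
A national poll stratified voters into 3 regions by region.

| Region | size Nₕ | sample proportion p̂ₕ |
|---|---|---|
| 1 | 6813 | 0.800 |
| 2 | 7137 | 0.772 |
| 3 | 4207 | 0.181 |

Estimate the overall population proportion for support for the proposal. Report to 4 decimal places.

Wₕ = Nₕ/N with N = 18157: 0.3752, 0.3931, 0.2317.
p̂_st = 0.3752·0.800 + 0.3931·0.772 + 0.2317·0.181 ≈ 0.645571... → 0.6456.

0.6456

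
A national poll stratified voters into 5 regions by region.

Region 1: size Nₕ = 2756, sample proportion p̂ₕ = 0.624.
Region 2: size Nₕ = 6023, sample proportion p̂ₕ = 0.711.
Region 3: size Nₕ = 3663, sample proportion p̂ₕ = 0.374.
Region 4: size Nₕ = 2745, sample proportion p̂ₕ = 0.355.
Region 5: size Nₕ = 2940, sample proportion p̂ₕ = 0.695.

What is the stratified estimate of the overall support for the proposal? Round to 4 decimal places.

Wₕ = Nₕ/N with N = 18127: 0.1520, 0.3323, 0.2021, 0.1514, 0.1622.
p̂_st = 0.1520·0.624 + 0.3323·0.711 + 0.2021·0.374 + 0.1514·0.355 + 0.1622·0.695 ≈ 0.573169... → 0.5732.

0.5732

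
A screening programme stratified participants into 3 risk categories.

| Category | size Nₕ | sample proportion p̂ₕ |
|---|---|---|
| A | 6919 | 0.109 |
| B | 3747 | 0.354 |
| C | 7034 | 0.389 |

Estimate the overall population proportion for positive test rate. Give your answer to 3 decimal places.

0.272

N = 6919 + 3747 + 7034 = 17700.
Overall proportion = Σ (Nₕ/N)·p̂ₕ.
Σ Nₕp̂ₕ = 754.171 + 1326.438 + 2736.226 = 4816.835.
4816.835 / 17700 = 0.27214... → 0.272.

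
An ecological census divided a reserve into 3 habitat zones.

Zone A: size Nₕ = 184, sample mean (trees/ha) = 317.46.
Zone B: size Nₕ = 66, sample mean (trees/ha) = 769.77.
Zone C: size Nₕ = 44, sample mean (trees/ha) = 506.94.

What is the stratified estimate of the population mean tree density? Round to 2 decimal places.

447.36

N = 184 + 66 + 44 = 294.
Overall mean = Σ (Nₕ/N)·x̄ₕ — weight by population share, not a simple average.
Σ Nₕx̄ₕ = 184·317.46 + 66·769.77 + 44·506.94 = 58412.64 + 50804.82 + 22305.36 = 131522.82.
Divide by N: 131522.82 / 294 = 447.3565... → 447.36.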